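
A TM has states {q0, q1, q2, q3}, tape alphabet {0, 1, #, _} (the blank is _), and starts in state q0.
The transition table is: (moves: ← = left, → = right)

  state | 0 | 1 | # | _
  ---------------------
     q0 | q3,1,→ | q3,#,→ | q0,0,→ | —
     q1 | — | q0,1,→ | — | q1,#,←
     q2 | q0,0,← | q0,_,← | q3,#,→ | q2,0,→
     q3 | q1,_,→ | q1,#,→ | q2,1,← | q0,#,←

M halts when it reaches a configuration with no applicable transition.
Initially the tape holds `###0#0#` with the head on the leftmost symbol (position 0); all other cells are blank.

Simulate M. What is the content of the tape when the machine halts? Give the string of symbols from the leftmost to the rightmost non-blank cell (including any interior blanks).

q0 | [#]##0#0#__   read # → write 0, move →, go to q0
q0 | 0[#]#0#0#__   read # → write 0, move →, go to q0
q0 | 00[#]0#0#__   read # → write 0, move →, go to q0
q0 | 000[0]#0#__   read 0 → write 1, move →, go to q3
q3 | 0001[#]0#__   read # → write 1, move ←, go to q2
q2 | 000[1]10#__   read 1 → write _, move ←, go to q0
q0 | 00[0]_10#__   read 0 → write 1, move →, go to q3
q3 | 001[_]10#__   read _ → write #, move ←, go to q0
q0 | 00[1]#10#__   read 1 → write #, move →, go to q3
q3 | 00#[#]10#__   read # → write 1, move ←, go to q2
q2 | 00[#]110#__   read # → write #, move →, go to q3
q3 | 00#[1]10#__   read 1 → write #, move →, go to q1
q1 | 00##[1]0#__   read 1 → write 1, move →, go to q0
q0 | 00##1[0]#__   read 0 → write 1, move →, go to q3
q3 | 00##11[#]__   read # → write 1, move ←, go to q2
q2 | 00##1[1]1__   read 1 → write _, move ←, go to q0
q0 | 00##[1]_1__   read 1 → write #, move →, go to q3
q3 | 00###[_]1__   read _ → write #, move ←, go to q0
q0 | 00##[#]#1__   read # → write 0, move →, go to q0
q0 | 00##0[#]1__   read # → write 0, move →, go to q0
q0 | 00##00[1]__   read 1 → write #, move →, go to q3
q3 | 00##00#[_]_   read _ → write #, move ←, go to q0
q0 | 00##00[#]#_   read # → write 0, move →, go to q0
q0 | 00##000[#]_   read # → write 0, move →, go to q0
q0 | 00##0000[_]
The non-blank tape span at halt is 00##0000.

00##0000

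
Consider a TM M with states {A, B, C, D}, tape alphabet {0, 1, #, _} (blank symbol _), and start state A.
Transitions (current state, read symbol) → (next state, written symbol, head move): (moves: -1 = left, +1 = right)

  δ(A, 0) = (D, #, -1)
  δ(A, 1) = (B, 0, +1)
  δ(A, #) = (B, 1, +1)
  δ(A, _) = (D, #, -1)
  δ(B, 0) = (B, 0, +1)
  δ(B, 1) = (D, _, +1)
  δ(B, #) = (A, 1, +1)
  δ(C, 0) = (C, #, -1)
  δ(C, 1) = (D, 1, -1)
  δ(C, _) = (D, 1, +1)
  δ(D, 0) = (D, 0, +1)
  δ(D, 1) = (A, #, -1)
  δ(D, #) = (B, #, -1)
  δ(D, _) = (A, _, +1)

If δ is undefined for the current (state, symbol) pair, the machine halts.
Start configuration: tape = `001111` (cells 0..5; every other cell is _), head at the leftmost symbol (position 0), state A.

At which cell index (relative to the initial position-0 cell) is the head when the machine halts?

7

state=A head=0 tape=_[0]01111__   (A,0)→(D,#,-1)
state=D head=-1 tape=[_]#01111__   (D,_)→(A,_,+1)
state=A head=0 tape=_[#]01111__   (A,#)→(B,1,+1)
state=B head=1 tape=_1[0]1111__   (B,0)→(B,0,+1)
state=B head=2 tape=_10[1]111__   (B,1)→(D,_,+1)
state=D head=3 tape=_10_[1]11__   (D,1)→(A,#,-1)
state=A head=2 tape=_10[_]#11__   (A,_)→(D,#,-1)
state=D head=1 tape=_1[0]##11__   (D,0)→(D,0,+1)
state=D head=2 tape=_10[#]#11__   (D,#)→(B,#,-1)
state=B head=1 tape=_1[0]##11__   (B,0)→(B,0,+1)
state=B head=2 tape=_10[#]#11__   (B,#)→(A,1,+1)
state=A head=3 tape=_101[#]11__   (A,#)→(B,1,+1)
state=B head=4 tape=_1011[1]1__   (B,1)→(D,_,+1)
state=D head=5 tape=_1011_[1]__   (D,1)→(A,#,-1)
state=A head=4 tape=_1011[_]#__   (A,_)→(D,#,-1)
state=D head=3 tape=_101[1]##__   (D,1)→(A,#,-1)
state=A head=2 tape=_10[1]###__   (A,1)→(B,0,+1)
state=B head=3 tape=_100[#]##__   (B,#)→(A,1,+1)
state=A head=4 tape=_1001[#]#__   (A,#)→(B,1,+1)
state=B head=5 tape=_10011[#]__   (B,#)→(A,1,+1)
state=A head=6 tape=_100111[_]_   (A,_)→(D,#,-1)
state=D head=5 tape=_10011[1]#_   (D,1)→(A,#,-1)
state=A head=4 tape=_1001[1]##_   (A,1)→(B,0,+1)
state=B head=5 tape=_10010[#]#_   (B,#)→(A,1,+1)
state=A head=6 tape=_100101[#]_   (A,#)→(B,1,+1)
state=B head=7 tape=_1001011[_]
At halt the head is at cell 7.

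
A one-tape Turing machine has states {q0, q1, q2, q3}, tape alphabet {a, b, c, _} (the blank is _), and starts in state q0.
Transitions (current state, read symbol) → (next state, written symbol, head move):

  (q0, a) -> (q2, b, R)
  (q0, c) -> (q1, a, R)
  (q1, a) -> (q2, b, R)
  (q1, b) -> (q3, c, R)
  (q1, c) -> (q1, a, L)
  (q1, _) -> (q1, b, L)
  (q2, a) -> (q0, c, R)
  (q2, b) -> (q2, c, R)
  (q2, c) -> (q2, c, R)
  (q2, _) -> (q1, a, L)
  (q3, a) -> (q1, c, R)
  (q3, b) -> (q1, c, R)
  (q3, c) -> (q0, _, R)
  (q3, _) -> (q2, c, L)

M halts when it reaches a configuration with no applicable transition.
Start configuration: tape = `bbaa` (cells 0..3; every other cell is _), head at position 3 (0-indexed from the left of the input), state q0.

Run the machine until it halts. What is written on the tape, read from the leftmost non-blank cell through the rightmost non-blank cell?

bbccbcbcb

state=q0 head=3 tape=bba[a]_____   (q0,a)→(q2,b,R)
state=q2 head=4 tape=bbab[_]____   (q2,_)→(q1,a,L)
state=q1 head=3 tape=bba[b]a____   (q1,b)→(q3,c,R)
state=q3 head=4 tape=bbac[a]____   (q3,a)→(q1,c,R)
state=q1 head=5 tape=bbacc[_]___   (q1,_)→(q1,b,L)
state=q1 head=4 tape=bbac[c]b___   (q1,c)→(q1,a,L)
state=q1 head=3 tape=bba[c]ab___   (q1,c)→(q1,a,L)
state=q1 head=2 tape=bb[a]aab___   (q1,a)→(q2,b,R)
state=q2 head=3 tape=bbb[a]ab___   (q2,a)→(q0,c,R)
state=q0 head=4 tape=bbbc[a]b___   (q0,a)→(q2,b,R)
state=q2 head=5 tape=bbbcb[b]___   (q2,b)→(q2,c,R)
state=q2 head=6 tape=bbbcbc[_]__   (q2,_)→(q1,a,L)
state=q1 head=5 tape=bbbcb[c]a__   (q1,c)→(q1,a,L)
state=q1 head=4 tape=bbbc[b]aa__   (q1,b)→(q3,c,R)
state=q3 head=5 tape=bbbcc[a]a__   (q3,a)→(q1,c,R)
state=q1 head=6 tape=bbbccc[a]__   (q1,a)→(q2,b,R)
state=q2 head=7 tape=bbbcccb[_]_   (q2,_)→(q1,a,L)
state=q1 head=6 tape=bbbccc[b]a_   (q1,b)→(q3,c,R)
state=q3 head=7 tape=bbbcccc[a]_   (q3,a)→(q1,c,R)
state=q1 head=8 tape=bbbccccc[_]   (q1,_)→(q1,b,L)
state=q1 head=7 tape=bbbcccc[c]b   (q1,c)→(q1,a,L)
state=q1 head=6 tape=bbbccc[c]ab   (q1,c)→(q1,a,L)
state=q1 head=5 tape=bbbcc[c]aab   (q1,c)→(q1,a,L)
state=q1 head=4 tape=bbbc[c]aaab   (q1,c)→(q1,a,L)
state=q1 head=3 tape=bbb[c]aaaab   (q1,c)→(q1,a,L)
state=q1 head=2 tape=bb[b]aaaaab   (q1,b)→(q3,c,R)
state=q3 head=3 tape=bbc[a]aaaab   (q3,a)→(q1,c,R)
state=q1 head=4 tape=bbcc[a]aaab   (q1,a)→(q2,b,R)
state=q2 head=5 tape=bbccb[a]aab   (q2,a)→(q0,c,R)
state=q0 head=6 tape=bbccbc[a]ab   (q0,a)→(q2,b,R)
state=q2 head=7 tape=bbccbcb[a]b   (q2,a)→(q0,c,R)
state=q0 head=8 tape=bbccbcbc[b]
The non-blank tape span at halt is bbccbcbcb.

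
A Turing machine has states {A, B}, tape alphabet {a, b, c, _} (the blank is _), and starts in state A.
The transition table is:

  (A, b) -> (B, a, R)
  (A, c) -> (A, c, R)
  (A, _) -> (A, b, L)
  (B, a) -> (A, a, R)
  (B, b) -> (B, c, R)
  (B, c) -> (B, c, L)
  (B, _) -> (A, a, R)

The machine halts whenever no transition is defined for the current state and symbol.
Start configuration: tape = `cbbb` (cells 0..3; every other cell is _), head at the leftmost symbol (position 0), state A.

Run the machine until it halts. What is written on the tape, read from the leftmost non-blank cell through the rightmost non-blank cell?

A | [c]bbb__   read c → write c, move R, go to A
A | c[b]bb__   read b → write a, move R, go to B
B | ca[b]b__   read b → write c, move R, go to B
B | cac[b]__   read b → write c, move R, go to B
B | cacc[_]_   read _ → write a, move R, go to A
A | cacca[_]   read _ → write b, move L, go to A
A | cacc[a]b
The non-blank tape span at halt is caccab.

caccab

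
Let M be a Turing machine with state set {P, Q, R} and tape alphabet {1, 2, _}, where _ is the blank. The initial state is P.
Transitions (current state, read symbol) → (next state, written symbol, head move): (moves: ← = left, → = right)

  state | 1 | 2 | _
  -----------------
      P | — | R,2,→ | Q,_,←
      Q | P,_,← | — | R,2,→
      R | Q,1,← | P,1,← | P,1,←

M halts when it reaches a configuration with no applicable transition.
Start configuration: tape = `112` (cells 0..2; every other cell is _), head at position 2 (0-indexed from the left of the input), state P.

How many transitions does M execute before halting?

P | 11[2]_   read 2 → write 2, move →, go to R
R | 112[_]   read _ → write 1, move ←, go to P
P | 11[2]1   read 2 → write 2, move →, go to R
R | 112[1]   read 1 → write 1, move ←, go to Q
Q | 11[2]1
M halts after 4 transitions.

4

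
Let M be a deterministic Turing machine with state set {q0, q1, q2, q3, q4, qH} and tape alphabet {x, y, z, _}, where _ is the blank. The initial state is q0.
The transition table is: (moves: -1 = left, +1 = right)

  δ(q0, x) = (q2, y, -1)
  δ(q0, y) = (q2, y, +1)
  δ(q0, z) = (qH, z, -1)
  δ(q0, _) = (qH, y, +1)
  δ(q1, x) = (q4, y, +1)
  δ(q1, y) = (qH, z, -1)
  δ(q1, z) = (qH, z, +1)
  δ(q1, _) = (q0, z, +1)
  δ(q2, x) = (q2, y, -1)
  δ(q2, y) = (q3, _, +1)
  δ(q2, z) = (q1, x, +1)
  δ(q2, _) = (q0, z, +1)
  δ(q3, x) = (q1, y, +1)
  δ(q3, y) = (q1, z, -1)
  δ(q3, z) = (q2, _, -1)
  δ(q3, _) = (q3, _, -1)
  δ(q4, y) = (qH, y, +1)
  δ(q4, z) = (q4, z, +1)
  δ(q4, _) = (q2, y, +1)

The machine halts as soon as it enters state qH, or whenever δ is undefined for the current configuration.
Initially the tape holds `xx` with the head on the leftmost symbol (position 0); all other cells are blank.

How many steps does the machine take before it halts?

state=q0 head=0 tape=_[x]x   (q0,x)→(q2,y,-1)
state=q2 head=-1 tape=[_]yx   (q2,_)→(q0,z,+1)
state=q0 head=0 tape=z[y]x   (q0,y)→(q2,y,+1)
state=q2 head=1 tape=zy[x]   (q2,x)→(q2,y,-1)
state=q2 head=0 tape=z[y]y   (q2,y)→(q3,_,+1)
state=q3 head=1 tape=z_[y]   (q3,y)→(q1,z,-1)
state=q1 head=0 tape=z[_]z   (q1,_)→(q0,z,+1)
state=q0 head=1 tape=zz[z]   (q0,z)→(qH,z,-1)
state=qH head=0 tape=z[z]z
M halts after 8 transitions.

8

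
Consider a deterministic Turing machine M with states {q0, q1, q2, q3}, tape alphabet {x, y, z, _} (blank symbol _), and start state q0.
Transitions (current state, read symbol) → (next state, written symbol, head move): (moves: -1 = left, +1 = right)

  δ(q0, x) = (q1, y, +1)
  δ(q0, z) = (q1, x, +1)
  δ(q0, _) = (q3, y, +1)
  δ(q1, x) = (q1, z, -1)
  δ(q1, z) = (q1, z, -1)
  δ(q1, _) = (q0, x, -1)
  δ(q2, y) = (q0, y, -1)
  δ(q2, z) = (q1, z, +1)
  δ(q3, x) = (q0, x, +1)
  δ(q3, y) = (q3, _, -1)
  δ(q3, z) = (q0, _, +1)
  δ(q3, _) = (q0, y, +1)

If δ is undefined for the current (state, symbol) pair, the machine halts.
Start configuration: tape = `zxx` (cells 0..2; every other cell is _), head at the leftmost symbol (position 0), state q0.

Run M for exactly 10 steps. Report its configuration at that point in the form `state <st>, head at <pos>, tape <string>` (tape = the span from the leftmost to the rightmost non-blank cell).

state=q0 head=0 tape=__[z]xx   (q0,z)→(q1,x,+1)
state=q1 head=1 tape=__x[x]x   (q1,x)→(q1,z,-1)
state=q1 head=0 tape=__[x]zx   (q1,x)→(q1,z,-1)
state=q1 head=-1 tape=_[_]zzx   (q1,_)→(q0,x,-1)
state=q0 head=-2 tape=[_]xzzx   (q0,_)→(q3,y,+1)
state=q3 head=-1 tape=y[x]zzx   (q3,x)→(q0,x,+1)
state=q0 head=0 tape=yx[z]zx   (q0,z)→(q1,x,+1)
state=q1 head=1 tape=yxx[z]x   (q1,z)→(q1,z,-1)
state=q1 head=0 tape=yx[x]zx   (q1,x)→(q1,z,-1)
state=q1 head=-1 tape=y[x]zzx   (q1,x)→(q1,z,-1)
state=q1 head=-2 tape=[y]zzzx
After 10 steps: state q1, head at -2, tape yzzzx.

state q1, head at -2, tape yzzzx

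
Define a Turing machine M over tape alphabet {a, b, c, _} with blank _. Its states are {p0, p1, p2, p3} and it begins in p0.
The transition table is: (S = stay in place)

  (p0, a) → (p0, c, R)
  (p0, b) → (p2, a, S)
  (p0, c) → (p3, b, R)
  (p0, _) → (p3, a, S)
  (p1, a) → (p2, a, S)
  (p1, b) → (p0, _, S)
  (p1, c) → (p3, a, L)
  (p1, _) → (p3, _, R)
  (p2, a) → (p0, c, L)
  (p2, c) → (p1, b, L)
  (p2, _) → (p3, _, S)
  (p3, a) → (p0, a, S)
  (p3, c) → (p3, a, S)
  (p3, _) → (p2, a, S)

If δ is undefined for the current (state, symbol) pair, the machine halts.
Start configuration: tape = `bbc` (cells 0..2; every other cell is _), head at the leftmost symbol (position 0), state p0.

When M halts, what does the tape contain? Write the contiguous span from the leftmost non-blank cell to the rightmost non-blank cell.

state=p0 head=0 tape=_[b]bc   (p0,b)→(p2,a,S)
state=p2 head=0 tape=_[a]bc   (p2,a)→(p0,c,L)
state=p0 head=-1 tape=[_]cbc   (p0,_)→(p3,a,S)
state=p3 head=-1 tape=[a]cbc   (p3,a)→(p0,a,S)
state=p0 head=-1 tape=[a]cbc   (p0,a)→(p0,c,R)
state=p0 head=0 tape=c[c]bc   (p0,c)→(p3,b,R)
state=p3 head=1 tape=cb[b]c
The non-blank tape span at halt is cbbc.

cbbc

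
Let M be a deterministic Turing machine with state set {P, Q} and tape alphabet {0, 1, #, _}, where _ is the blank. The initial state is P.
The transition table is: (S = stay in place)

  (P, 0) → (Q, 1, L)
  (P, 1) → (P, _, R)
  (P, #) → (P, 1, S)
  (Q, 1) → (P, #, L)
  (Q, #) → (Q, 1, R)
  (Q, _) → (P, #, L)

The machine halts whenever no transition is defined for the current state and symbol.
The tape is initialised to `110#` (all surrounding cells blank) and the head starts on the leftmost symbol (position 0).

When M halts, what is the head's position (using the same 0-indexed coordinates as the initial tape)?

state=P head=0 tape=[1]10#   (P,1)→(P,_,R)
state=P head=1 tape=_[1]0#   (P,1)→(P,_,R)
state=P head=2 tape=__[0]#   (P,0)→(Q,1,L)
state=Q head=1 tape=_[_]1#   (Q,_)→(P,#,L)
state=P head=0 tape=[_]#1#
At halt the head is at cell 0.

0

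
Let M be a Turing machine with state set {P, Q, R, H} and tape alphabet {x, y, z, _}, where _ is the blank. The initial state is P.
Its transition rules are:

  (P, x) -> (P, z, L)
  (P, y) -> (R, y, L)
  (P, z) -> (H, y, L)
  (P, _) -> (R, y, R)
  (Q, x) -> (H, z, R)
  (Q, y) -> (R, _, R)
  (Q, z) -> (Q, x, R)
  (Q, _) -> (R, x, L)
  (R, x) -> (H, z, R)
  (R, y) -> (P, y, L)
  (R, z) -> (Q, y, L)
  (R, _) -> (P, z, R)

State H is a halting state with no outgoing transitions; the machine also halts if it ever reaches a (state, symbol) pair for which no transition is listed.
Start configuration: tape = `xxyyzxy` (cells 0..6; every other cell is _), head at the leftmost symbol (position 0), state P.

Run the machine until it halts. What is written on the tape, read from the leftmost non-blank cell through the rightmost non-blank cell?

P | _____[x]xyyzxy   read x → write z, move L, go to P
P | ____[_]zxyyzxy   read _ → write y, move R, go to R
R | ____y[z]xyyzxy   read z → write y, move L, go to Q
Q | ____[y]yxyyzxy   read y → write _, move R, go to R
R | _____[y]xyyzxy   read y → write y, move L, go to P
P | ____[_]yxyyzxy   read _ → write y, move R, go to R
R | ____y[y]xyyzxy   read y → write y, move L, go to P
P | ____[y]yxyyzxy   read y → write y, move L, go to R
R | ___[_]yyxyyzxy   read _ → write z, move R, go to P
P | ___z[y]yxyyzxy   read y → write y, move L, go to R
R | ___[z]yyxyyzxy   read z → write y, move L, go to Q
Q | __[_]yyyxyyzxy   read _ → write x, move L, go to R
R | _[_]xyyyxyyzxy   read _ → write z, move R, go to P
P | _z[x]yyyxyyzxy   read x → write z, move L, go to P
P | _[z]zyyyxyyzxy   read z → write y, move L, go to H
H | [_]yzyyyxyyzxy
The non-blank tape span at halt is yzyyyxyyzxy.

yzyyyxyyzxy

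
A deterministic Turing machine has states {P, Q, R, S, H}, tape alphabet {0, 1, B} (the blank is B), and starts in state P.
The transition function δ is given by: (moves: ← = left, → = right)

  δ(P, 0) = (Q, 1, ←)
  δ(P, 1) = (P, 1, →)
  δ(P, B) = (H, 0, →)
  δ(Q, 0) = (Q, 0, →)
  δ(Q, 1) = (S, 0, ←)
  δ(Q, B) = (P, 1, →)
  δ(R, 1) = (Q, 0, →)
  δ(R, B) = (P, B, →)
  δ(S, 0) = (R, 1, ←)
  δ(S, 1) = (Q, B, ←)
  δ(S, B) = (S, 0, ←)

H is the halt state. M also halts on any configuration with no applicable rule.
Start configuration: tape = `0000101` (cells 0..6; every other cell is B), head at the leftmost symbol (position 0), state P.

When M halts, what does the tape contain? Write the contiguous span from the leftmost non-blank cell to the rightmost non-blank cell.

100100101

P | BB[0]000101   read 0 → write 1, move ←, go to Q
Q | B[B]1000101   read B → write 1, move →, go to P
P | B1[1]000101   read 1 → write 1, move →, go to P
P | B11[0]00101   read 0 → write 1, move ←, go to Q
Q | B1[1]100101   read 1 → write 0, move ←, go to S
S | B[1]0100101   read 1 → write B, move ←, go to Q
Q | [B]B0100101   read B → write 1, move →, go to P
P | 1[B]0100101   read B → write 0, move →, go to H
H | 10[0]100101
The non-blank tape span at halt is 100100101.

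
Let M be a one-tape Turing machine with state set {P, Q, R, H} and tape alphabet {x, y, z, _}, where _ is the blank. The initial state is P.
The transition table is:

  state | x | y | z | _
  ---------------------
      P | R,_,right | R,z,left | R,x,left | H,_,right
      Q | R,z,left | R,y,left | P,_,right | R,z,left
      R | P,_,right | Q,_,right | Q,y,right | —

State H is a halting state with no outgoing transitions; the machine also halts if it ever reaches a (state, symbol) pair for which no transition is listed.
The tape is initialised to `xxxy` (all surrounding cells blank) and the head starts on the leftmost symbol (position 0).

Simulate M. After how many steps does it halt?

5

P | [x]xxy_   read x → write _, move right, go to R
R | _[x]xy_   read x → write _, move right, go to P
P | __[x]y_   read x → write _, move right, go to R
R | ___[y]_   read y → write _, move right, go to Q
Q | ____[_]   read _ → write z, move left, go to R
R | ___[_]z
M halts after 5 transitions.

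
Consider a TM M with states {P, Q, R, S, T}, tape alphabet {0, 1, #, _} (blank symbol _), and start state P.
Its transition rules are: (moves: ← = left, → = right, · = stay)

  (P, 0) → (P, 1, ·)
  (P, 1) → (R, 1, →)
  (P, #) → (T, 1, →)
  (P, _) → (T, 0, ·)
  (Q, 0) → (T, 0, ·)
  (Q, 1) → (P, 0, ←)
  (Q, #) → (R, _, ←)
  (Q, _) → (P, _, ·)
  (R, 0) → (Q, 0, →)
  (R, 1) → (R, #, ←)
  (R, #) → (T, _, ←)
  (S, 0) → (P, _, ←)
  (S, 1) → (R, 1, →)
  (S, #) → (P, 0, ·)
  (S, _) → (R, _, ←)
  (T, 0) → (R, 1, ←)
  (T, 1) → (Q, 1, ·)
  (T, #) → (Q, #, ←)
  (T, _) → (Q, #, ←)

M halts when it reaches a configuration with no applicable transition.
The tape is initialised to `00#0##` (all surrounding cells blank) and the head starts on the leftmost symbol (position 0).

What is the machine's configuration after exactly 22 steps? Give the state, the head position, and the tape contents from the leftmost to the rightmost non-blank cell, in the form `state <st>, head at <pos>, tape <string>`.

state=P head=0 tape=[0]0#0##   (P,0)→(P,1,·)
state=P head=0 tape=[1]0#0##   (P,1)→(R,1,→)
state=R head=1 tape=1[0]#0##   (R,0)→(Q,0,→)
state=Q head=2 tape=10[#]0##   (Q,#)→(R,_,←)
state=R head=1 tape=1[0]_0##   (R,0)→(Q,0,→)
state=Q head=2 tape=10[_]0##   (Q,_)→(P,_,·)
state=P head=2 tape=10[_]0##   (P,_)→(T,0,·)
state=T head=2 tape=10[0]0##   (T,0)→(R,1,←)
state=R head=1 tape=1[0]10##   (R,0)→(Q,0,→)
state=Q head=2 tape=10[1]0##   (Q,1)→(P,0,←)
state=P head=1 tape=1[0]00##   (P,0)→(P,1,·)
state=P head=1 tape=1[1]00##   (P,1)→(R,1,→)
state=R head=2 tape=11[0]0##   (R,0)→(Q,0,→)
state=Q head=3 tape=110[0]##   (Q,0)→(T,0,·)
state=T head=3 tape=110[0]##   (T,0)→(R,1,←)
state=R head=2 tape=11[0]1##   (R,0)→(Q,0,→)
state=Q head=3 tape=110[1]##   (Q,1)→(P,0,←)
state=P head=2 tape=11[0]0##   (P,0)→(P,1,·)
state=P head=2 tape=11[1]0##   (P,1)→(R,1,→)
state=R head=3 tape=111[0]##   (R,0)→(Q,0,→)
state=Q head=4 tape=1110[#]#   (Q,#)→(R,_,←)
state=R head=3 tape=111[0]_#   (R,0)→(Q,0,→)
state=Q head=4 tape=1110[_]#
After 22 steps: state Q, head at 4, tape 1110_#.

state Q, head at 4, tape 1110_#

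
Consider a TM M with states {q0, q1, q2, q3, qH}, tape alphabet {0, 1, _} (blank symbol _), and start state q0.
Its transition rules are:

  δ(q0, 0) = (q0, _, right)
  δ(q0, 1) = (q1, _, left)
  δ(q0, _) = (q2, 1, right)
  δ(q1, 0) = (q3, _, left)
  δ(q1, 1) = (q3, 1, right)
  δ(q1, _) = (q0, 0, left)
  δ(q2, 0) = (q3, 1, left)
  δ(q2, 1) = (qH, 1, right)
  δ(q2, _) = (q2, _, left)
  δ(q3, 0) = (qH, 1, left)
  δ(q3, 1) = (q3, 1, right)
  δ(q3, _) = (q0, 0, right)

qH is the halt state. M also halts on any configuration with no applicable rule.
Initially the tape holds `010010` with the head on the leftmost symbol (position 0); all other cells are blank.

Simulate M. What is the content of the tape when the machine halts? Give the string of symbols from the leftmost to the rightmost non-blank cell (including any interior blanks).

110110_1

state=q0 head=0 tape=_[0]10010__   (q0,0)→(q0,_,right)
state=q0 head=1 tape=__[1]0010__   (q0,1)→(q1,_,left)
state=q1 head=0 tape=_[_]_0010__   (q1,_)→(q0,0,left)
state=q0 head=-1 tape=[_]0_0010__   (q0,_)→(q2,1,right)
state=q2 head=0 tape=1[0]_0010__   (q2,0)→(q3,1,left)
state=q3 head=-1 tape=[1]1_0010__   (q3,1)→(q3,1,right)
state=q3 head=0 tape=1[1]_0010__   (q3,1)→(q3,1,right)
state=q3 head=1 tape=11[_]0010__   (q3,_)→(q0,0,right)
state=q0 head=2 tape=110[0]010__   (q0,0)→(q0,_,right)
state=q0 head=3 tape=110_[0]10__   (q0,0)→(q0,_,right)
state=q0 head=4 tape=110__[1]0__   (q0,1)→(q1,_,left)
state=q1 head=3 tape=110_[_]_0__   (q1,_)→(q0,0,left)
state=q0 head=2 tape=110[_]0_0__   (q0,_)→(q2,1,right)
state=q2 head=3 tape=1101[0]_0__   (q2,0)→(q3,1,left)
state=q3 head=2 tape=110[1]1_0__   (q3,1)→(q3,1,right)
state=q3 head=3 tape=1101[1]_0__   (q3,1)→(q3,1,right)
state=q3 head=4 tape=11011[_]0__   (q3,_)→(q0,0,right)
state=q0 head=5 tape=110110[0]__   (q0,0)→(q0,_,right)
state=q0 head=6 tape=110110_[_]_   (q0,_)→(q2,1,right)
state=q2 head=7 tape=110110_1[_]   (q2,_)→(q2,_,left)
state=q2 head=6 tape=110110_[1]_   (q2,1)→(qH,1,right)
state=qH head=7 tape=110110_1[_]
The non-blank tape span at halt is 110110_1.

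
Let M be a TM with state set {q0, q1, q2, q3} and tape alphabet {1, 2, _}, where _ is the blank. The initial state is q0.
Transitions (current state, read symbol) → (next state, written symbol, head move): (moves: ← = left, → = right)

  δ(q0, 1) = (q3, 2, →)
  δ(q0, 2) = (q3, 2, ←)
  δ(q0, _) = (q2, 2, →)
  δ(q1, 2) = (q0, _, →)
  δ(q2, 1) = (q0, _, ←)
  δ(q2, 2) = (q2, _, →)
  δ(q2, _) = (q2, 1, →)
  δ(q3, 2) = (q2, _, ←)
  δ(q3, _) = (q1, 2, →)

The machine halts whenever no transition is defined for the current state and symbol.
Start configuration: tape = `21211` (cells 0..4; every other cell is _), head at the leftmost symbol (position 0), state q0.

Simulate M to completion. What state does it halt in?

q0 | _[2]1211   read 2 → write 2, move ←, go to q3
q3 | [_]21211   read _ → write 2, move →, go to q1
q1 | 2[2]1211   read 2 → write _, move →, go to q0
q0 | 2_[1]211   read 1 → write 2, move →, go to q3
q3 | 2_2[2]11   read 2 → write _, move ←, go to q2
q2 | 2_[2]_11   read 2 → write _, move →, go to q2
q2 | 2__[_]11   read _ → write 1, move →, go to q2
q2 | 2__1[1]1   read 1 → write _, move ←, go to q0
q0 | 2__[1]_1   read 1 → write 2, move →, go to q3
q3 | 2__2[_]1   read _ → write 2, move →, go to q1
q1 | 2__22[1]
No transition is defined for (q1, 1); M halts in state q1.

q1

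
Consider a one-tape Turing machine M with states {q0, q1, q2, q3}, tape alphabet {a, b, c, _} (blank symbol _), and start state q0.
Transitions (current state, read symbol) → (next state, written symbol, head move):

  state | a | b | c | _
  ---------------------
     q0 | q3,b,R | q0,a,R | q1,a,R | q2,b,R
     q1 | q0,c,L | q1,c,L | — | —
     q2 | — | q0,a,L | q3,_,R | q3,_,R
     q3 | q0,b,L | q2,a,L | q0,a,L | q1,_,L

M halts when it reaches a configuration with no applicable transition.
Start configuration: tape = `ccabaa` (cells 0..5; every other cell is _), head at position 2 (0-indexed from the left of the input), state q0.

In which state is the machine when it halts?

state=q0 head=2 tape=cc[a]baa___   (q0,a)→(q3,b,R)
state=q3 head=3 tape=ccb[b]aa___   (q3,b)→(q2,a,L)
state=q2 head=2 tape=cc[b]aaa___   (q2,b)→(q0,a,L)
state=q0 head=1 tape=c[c]aaaa___   (q0,c)→(q1,a,R)
state=q1 head=2 tape=ca[a]aaa___   (q1,a)→(q0,c,L)
state=q0 head=1 tape=c[a]caaa___   (q0,a)→(q3,b,R)
state=q3 head=2 tape=cb[c]aaa___   (q3,c)→(q0,a,L)
state=q0 head=1 tape=c[b]aaaa___   (q0,b)→(q0,a,R)
state=q0 head=2 tape=ca[a]aaa___   (q0,a)→(q3,b,R)
state=q3 head=3 tape=cab[a]aa___   (q3,a)→(q0,b,L)
state=q0 head=2 tape=ca[b]baa___   (q0,b)→(q0,a,R)
state=q0 head=3 tape=caa[b]aa___   (q0,b)→(q0,a,R)
state=q0 head=4 tape=caaa[a]a___   (q0,a)→(q3,b,R)
state=q3 head=5 tape=caaab[a]___   (q3,a)→(q0,b,L)
state=q0 head=4 tape=caaa[b]b___   (q0,b)→(q0,a,R)
state=q0 head=5 tape=caaaa[b]___   (q0,b)→(q0,a,R)
state=q0 head=6 tape=caaaaa[_]__   (q0,_)→(q2,b,R)
state=q2 head=7 tape=caaaaab[_]_   (q2,_)→(q3,_,R)
state=q3 head=8 tape=caaaaab_[_]   (q3,_)→(q1,_,L)
state=q1 head=7 tape=caaaaab[_]_
No transition is defined for (q1, _); M halts in state q1.

q1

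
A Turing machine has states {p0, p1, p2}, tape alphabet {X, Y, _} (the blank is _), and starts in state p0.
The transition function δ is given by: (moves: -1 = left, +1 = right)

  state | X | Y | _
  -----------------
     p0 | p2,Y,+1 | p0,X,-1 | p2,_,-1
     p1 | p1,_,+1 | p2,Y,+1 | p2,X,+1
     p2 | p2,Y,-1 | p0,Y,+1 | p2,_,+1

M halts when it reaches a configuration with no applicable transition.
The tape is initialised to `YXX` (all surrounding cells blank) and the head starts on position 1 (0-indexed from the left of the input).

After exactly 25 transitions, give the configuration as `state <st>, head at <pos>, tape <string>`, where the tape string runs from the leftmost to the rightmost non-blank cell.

state=p0 head=1 tape=__Y[X]X   (p0,X)→(p2,Y,+1)
state=p2 head=2 tape=__YY[X]   (p2,X)→(p2,Y,-1)
state=p2 head=1 tape=__Y[Y]Y   (p2,Y)→(p0,Y,+1)
state=p0 head=2 tape=__YY[Y]   (p0,Y)→(p0,X,-1)
state=p0 head=1 tape=__Y[Y]X   (p0,Y)→(p0,X,-1)
state=p0 head=0 tape=__[Y]XX   (p0,Y)→(p0,X,-1)
state=p0 head=-1 tape=_[_]XXX   (p0,_)→(p2,_,-1)
state=p2 head=-2 tape=[_]_XXX   (p2,_)→(p2,_,+1)
state=p2 head=-1 tape=_[_]XXX   (p2,_)→(p2,_,+1)
state=p2 head=0 tape=__[X]XX   (p2,X)→(p2,Y,-1)
state=p2 head=-1 tape=_[_]YXX   (p2,_)→(p2,_,+1)
state=p2 head=0 tape=__[Y]XX   (p2,Y)→(p0,Y,+1)
state=p0 head=1 tape=__Y[X]X   (p0,X)→(p2,Y,+1)
state=p2 head=2 tape=__YY[X]   (p2,X)→(p2,Y,-1)
state=p2 head=1 tape=__Y[Y]Y   (p2,Y)→(p0,Y,+1)
state=p0 head=2 tape=__YY[Y]   (p0,Y)→(p0,X,-1)
state=p0 head=1 tape=__Y[Y]X   (p0,Y)→(p0,X,-1)
state=p0 head=0 tape=__[Y]XX   (p0,Y)→(p0,X,-1)
state=p0 head=-1 tape=_[_]XXX   (p0,_)→(p2,_,-1)
state=p2 head=-2 tape=[_]_XXX   (p2,_)→(p2,_,+1)
state=p2 head=-1 tape=_[_]XXX   (p2,_)→(p2,_,+1)
state=p2 head=0 tape=__[X]XX   (p2,X)→(p2,Y,-1)
state=p2 head=-1 tape=_[_]YXX   (p2,_)→(p2,_,+1)
state=p2 head=0 tape=__[Y]XX   (p2,Y)→(p0,Y,+1)
state=p0 head=1 tape=__Y[X]X   (p0,X)→(p2,Y,+1)
state=p2 head=2 tape=__YY[X]
After 25 steps: state p2, head at 2, tape YYX.

state p2, head at 2, tape YYX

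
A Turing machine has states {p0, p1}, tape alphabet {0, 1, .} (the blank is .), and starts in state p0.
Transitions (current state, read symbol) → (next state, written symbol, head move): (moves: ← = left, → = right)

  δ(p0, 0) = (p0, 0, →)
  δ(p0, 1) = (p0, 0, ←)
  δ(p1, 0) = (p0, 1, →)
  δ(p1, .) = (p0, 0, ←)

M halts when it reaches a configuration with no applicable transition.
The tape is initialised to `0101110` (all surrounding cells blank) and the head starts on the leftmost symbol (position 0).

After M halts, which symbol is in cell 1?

state=p0 head=0 tape=[0]101110.   (p0,0)→(p0,0,→)
state=p0 head=1 tape=0[1]01110.   (p0,1)→(p0,0,←)
state=p0 head=0 tape=[0]001110.   (p0,0)→(p0,0,→)
state=p0 head=1 tape=0[0]01110.   (p0,0)→(p0,0,→)
state=p0 head=2 tape=00[0]1110.   (p0,0)→(p0,0,→)
state=p0 head=3 tape=000[1]110.   (p0,1)→(p0,0,←)
state=p0 head=2 tape=00[0]0110.   (p0,0)→(p0,0,→)
state=p0 head=3 tape=000[0]110.   (p0,0)→(p0,0,→)
state=p0 head=4 tape=0000[1]10.   (p0,1)→(p0,0,←)
state=p0 head=3 tape=000[0]010.   (p0,0)→(p0,0,→)
state=p0 head=4 tape=0000[0]10.   (p0,0)→(p0,0,→)
state=p0 head=5 tape=00000[1]0.   (p0,1)→(p0,0,←)
state=p0 head=4 tape=0000[0]00.   (p0,0)→(p0,0,→)
state=p0 head=5 tape=00000[0]0.   (p0,0)→(p0,0,→)
state=p0 head=6 tape=000000[0].   (p0,0)→(p0,0,→)
state=p0 head=7 tape=0000000[.]
Cell 1 holds 0 when M halts.

0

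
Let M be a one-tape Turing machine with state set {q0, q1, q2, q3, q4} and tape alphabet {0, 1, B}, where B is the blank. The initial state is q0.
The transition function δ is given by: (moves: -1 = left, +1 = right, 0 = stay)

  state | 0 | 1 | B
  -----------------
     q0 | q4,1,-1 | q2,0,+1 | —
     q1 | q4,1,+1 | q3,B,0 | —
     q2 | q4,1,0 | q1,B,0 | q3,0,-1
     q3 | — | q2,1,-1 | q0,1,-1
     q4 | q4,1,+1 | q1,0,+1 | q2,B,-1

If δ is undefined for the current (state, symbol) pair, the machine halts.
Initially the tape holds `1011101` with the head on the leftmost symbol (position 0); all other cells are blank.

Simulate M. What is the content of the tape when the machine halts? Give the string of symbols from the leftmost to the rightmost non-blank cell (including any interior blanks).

state=q0 head=0 tape=BBBB[1]011101   (q0,1)→(q2,0,+1)
state=q2 head=1 tape=BBBB0[0]11101   (q2,0)→(q4,1,0)
state=q4 head=1 tape=BBBB0[1]11101   (q4,1)→(q1,0,+1)
state=q1 head=2 tape=BBBB00[1]1101   (q1,1)→(q3,B,0)
state=q3 head=2 tape=BBBB00[B]1101   (q3,B)→(q0,1,-1)
state=q0 head=1 tape=BBBB0[0]11101   (q0,0)→(q4,1,-1)
state=q4 head=0 tape=BBBB[0]111101   (q4,0)→(q4,1,+1)
state=q4 head=1 tape=BBBB1[1]11101   (q4,1)→(q1,0,+1)
state=q1 head=2 tape=BBBB10[1]1101   (q1,1)→(q3,B,0)
state=q3 head=2 tape=BBBB10[B]1101   (q3,B)→(q0,1,-1)
state=q0 head=1 tape=BBBB1[0]11101   (q0,0)→(q4,1,-1)
state=q4 head=0 tape=BBBB[1]111101   (q4,1)→(q1,0,+1)
state=q1 head=1 tape=BBBB0[1]11101   (q1,1)→(q3,B,0)
state=q3 head=1 tape=BBBB0[B]11101   (q3,B)→(q0,1,-1)
state=q0 head=0 tape=BBBB[0]111101   (q0,0)→(q4,1,-1)
state=q4 head=-1 tape=BBB[B]1111101   (q4,B)→(q2,B,-1)
state=q2 head=-2 tape=BB[B]B1111101   (q2,B)→(q3,0,-1)
state=q3 head=-3 tape=B[B]0B1111101   (q3,B)→(q0,1,-1)
state=q0 head=-4 tape=[B]10B1111101
The non-blank tape span at halt is 10B1111101.

10B1111101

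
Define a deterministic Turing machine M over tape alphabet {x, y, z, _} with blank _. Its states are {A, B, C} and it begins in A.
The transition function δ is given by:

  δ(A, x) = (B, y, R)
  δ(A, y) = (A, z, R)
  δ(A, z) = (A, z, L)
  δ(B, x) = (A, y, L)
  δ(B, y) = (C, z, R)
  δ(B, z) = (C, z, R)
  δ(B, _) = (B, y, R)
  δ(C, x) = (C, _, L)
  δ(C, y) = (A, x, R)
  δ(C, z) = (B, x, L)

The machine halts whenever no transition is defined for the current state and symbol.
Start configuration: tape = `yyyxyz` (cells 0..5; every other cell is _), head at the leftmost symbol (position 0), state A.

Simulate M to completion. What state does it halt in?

state=A head=0 tape=_[y]yyxyz   (A,y)→(A,z,R)
state=A head=1 tape=_z[y]yxyz   (A,y)→(A,z,R)
state=A head=2 tape=_zz[y]xyz   (A,y)→(A,z,R)
state=A head=3 tape=_zzz[x]yz   (A,x)→(B,y,R)
state=B head=4 tape=_zzzy[y]z   (B,y)→(C,z,R)
state=C head=5 tape=_zzzyz[z]   (C,z)→(B,x,L)
state=B head=4 tape=_zzzy[z]x   (B,z)→(C,z,R)
state=C head=5 tape=_zzzyz[x]   (C,x)→(C,_,L)
state=C head=4 tape=_zzzy[z]_   (C,z)→(B,x,L)
state=B head=3 tape=_zzz[y]x_   (B,y)→(C,z,R)
state=C head=4 tape=_zzzz[x]_   (C,x)→(C,_,L)
state=C head=3 tape=_zzz[z]__   (C,z)→(B,x,L)
state=B head=2 tape=_zz[z]x__   (B,z)→(C,z,R)
state=C head=3 tape=_zzz[x]__   (C,x)→(C,_,L)
state=C head=2 tape=_zz[z]___   (C,z)→(B,x,L)
state=B head=1 tape=_z[z]x___   (B,z)→(C,z,R)
state=C head=2 tape=_zz[x]___   (C,x)→(C,_,L)
state=C head=1 tape=_z[z]____   (C,z)→(B,x,L)
state=B head=0 tape=_[z]x____   (B,z)→(C,z,R)
state=C head=1 tape=_z[x]____   (C,x)→(C,_,L)
state=C head=0 tape=_[z]_____   (C,z)→(B,x,L)
state=B head=-1 tape=[_]x_____   (B,_)→(B,y,R)
state=B head=0 tape=y[x]_____   (B,x)→(A,y,L)
state=A head=-1 tape=[y]y_____   (A,y)→(A,z,R)
state=A head=0 tape=z[y]_____   (A,y)→(A,z,R)
state=A head=1 tape=zz[_]____
No transition is defined for (A, _); M halts in state A.

A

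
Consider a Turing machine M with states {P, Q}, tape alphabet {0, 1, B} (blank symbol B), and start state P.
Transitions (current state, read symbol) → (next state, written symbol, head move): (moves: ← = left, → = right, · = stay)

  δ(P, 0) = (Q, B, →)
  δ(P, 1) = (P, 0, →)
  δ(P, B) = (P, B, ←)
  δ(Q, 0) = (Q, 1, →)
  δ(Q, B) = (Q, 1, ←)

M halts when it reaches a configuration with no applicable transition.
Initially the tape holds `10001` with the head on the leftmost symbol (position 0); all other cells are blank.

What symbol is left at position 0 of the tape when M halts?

state=P head=0 tape=[1]0001   (P,1)→(P,0,→)
state=P head=1 tape=0[0]001   (P,0)→(Q,B,→)
state=Q head=2 tape=0B[0]01   (Q,0)→(Q,1,→)
state=Q head=3 tape=0B1[0]1   (Q,0)→(Q,1,→)
state=Q head=4 tape=0B11[1]
Cell 0 holds 0 when M halts.

0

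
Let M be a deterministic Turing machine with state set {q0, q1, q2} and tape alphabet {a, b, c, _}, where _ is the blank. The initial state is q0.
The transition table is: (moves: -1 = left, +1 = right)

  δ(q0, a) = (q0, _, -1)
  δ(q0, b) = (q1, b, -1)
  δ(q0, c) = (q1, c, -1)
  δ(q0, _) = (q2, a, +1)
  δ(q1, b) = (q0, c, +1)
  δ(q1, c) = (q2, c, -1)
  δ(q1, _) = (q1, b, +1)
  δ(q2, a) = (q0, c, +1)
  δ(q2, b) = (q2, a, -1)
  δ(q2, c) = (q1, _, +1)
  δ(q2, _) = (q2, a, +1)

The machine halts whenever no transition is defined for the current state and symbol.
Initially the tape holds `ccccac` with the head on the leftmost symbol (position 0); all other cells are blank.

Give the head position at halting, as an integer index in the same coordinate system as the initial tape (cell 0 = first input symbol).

4

q0 | ___[c]cccac   read c → write c, move -1, go to q1
q1 | __[_]ccccac   read _ → write b, move +1, go to q1
q1 | __b[c]cccac   read c → write c, move -1, go to q2
q2 | __[b]ccccac   read b → write a, move -1, go to q2
q2 | _[_]accccac   read _ → write a, move +1, go to q2
q2 | _a[a]ccccac   read a → write c, move +1, go to q0
q0 | _ac[c]cccac   read c → write c, move -1, go to q1
q1 | _a[c]ccccac   read c → write c, move -1, go to q2
q2 | _[a]cccccac   read a → write c, move +1, go to q0
q0 | _c[c]ccccac   read c → write c, move -1, go to q1
q1 | _[c]cccccac   read c → write c, move -1, go to q2
q2 | [_]ccccccac   read _ → write a, move +1, go to q2
q2 | a[c]cccccac   read c → write _, move +1, go to q1
q1 | a_[c]ccccac   read c → write c, move -1, go to q2
q2 | a[_]cccccac   read _ → write a, move +1, go to q2
q2 | aa[c]ccccac   read c → write _, move +1, go to q1
q1 | aa_[c]cccac   read c → write c, move -1, go to q2
q2 | aa[_]ccccac   read _ → write a, move +1, go to q2
q2 | aaa[c]cccac   read c → write _, move +1, go to q1
q1 | aaa_[c]ccac   read c → write c, move -1, go to q2
q2 | aaa[_]cccac   read _ → write a, move +1, go to q2
q2 | aaaa[c]ccac   read c → write _, move +1, go to q1
q1 | aaaa_[c]cac   read c → write c, move -1, go to q2
q2 | aaaa[_]ccac   read _ → write a, move +1, go to q2
q2 | aaaaa[c]cac   read c → write _, move +1, go to q1
q1 | aaaaa_[c]ac   read c → write c, move -1, go to q2
q2 | aaaaa[_]cac   read _ → write a, move +1, go to q2
q2 | aaaaaa[c]ac   read c → write _, move +1, go to q1
q1 | aaaaaa_[a]c
At halt the head is at cell 4.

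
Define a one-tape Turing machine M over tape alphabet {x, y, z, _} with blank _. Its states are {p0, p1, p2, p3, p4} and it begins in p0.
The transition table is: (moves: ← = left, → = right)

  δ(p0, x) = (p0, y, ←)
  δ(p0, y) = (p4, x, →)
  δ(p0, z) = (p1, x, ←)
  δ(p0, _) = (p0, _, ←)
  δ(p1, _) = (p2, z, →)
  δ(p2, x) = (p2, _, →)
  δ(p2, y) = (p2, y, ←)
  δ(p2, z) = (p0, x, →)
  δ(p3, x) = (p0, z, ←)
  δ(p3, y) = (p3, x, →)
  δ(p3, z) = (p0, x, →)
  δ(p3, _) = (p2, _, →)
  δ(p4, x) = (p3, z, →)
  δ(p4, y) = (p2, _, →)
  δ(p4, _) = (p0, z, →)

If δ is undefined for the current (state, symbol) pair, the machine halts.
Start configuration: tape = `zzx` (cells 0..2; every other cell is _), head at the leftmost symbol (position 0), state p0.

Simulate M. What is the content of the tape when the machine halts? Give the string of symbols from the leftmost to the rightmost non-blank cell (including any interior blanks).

state=p0 head=0 tape=__[z]zx   (p0,z)→(p1,x,←)
state=p1 head=-1 tape=_[_]xzx   (p1,_)→(p2,z,→)
state=p2 head=0 tape=_z[x]zx   (p2,x)→(p2,_,→)
state=p2 head=1 tape=_z_[z]x   (p2,z)→(p0,x,→)
state=p0 head=2 tape=_z_x[x]   (p0,x)→(p0,y,←)
state=p0 head=1 tape=_z_[x]y   (p0,x)→(p0,y,←)
state=p0 head=0 tape=_z[_]yy   (p0,_)→(p0,_,←)
state=p0 head=-1 tape=_[z]_yy   (p0,z)→(p1,x,←)
state=p1 head=-2 tape=[_]x_yy   (p1,_)→(p2,z,→)
state=p2 head=-1 tape=z[x]_yy   (p2,x)→(p2,_,→)
state=p2 head=0 tape=z_[_]yy
The non-blank tape span at halt is z__yy.

z__yy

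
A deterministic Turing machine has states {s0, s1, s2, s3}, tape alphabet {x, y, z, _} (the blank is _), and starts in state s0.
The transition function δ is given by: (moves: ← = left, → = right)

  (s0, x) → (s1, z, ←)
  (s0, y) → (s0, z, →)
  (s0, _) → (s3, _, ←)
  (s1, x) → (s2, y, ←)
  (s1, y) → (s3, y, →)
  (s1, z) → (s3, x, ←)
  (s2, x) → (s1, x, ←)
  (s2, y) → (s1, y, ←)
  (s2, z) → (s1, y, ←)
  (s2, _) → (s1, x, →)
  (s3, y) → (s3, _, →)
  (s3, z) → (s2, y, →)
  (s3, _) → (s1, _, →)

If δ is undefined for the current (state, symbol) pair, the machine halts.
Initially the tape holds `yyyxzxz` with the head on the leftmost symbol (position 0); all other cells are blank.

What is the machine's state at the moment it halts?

state=s0 head=0 tape=[y]yyxzxz   (s0,y)→(s0,z,→)
state=s0 head=1 tape=z[y]yxzxz   (s0,y)→(s0,z,→)
state=s0 head=2 tape=zz[y]xzxz   (s0,y)→(s0,z,→)
state=s0 head=3 tape=zzz[x]zxz   (s0,x)→(s1,z,←)
state=s1 head=2 tape=zz[z]zzxz   (s1,z)→(s3,x,←)
state=s3 head=1 tape=z[z]xzzxz   (s3,z)→(s2,y,→)
state=s2 head=2 tape=zy[x]zzxz   (s2,x)→(s1,x,←)
state=s1 head=1 tape=z[y]xzzxz   (s1,y)→(s3,y,→)
state=s3 head=2 tape=zy[x]zzxz
No transition is defined for (s3, x); M halts in state s3.

s3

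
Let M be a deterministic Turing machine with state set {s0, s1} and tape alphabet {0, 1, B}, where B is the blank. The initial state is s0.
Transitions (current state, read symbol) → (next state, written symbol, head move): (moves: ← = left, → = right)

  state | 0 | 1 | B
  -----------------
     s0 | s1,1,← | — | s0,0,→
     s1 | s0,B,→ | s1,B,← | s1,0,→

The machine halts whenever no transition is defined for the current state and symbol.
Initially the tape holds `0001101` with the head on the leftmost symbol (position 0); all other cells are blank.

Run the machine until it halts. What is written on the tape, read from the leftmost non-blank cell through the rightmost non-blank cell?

state=s0 head=0 tape=B[0]001101   (s0,0)→(s1,1,←)
state=s1 head=-1 tape=[B]1001101   (s1,B)→(s1,0,→)
state=s1 head=0 tape=0[1]001101   (s1,1)→(s1,B,←)
state=s1 head=-1 tape=[0]B001101   (s1,0)→(s0,B,→)
state=s0 head=0 tape=B[B]001101   (s0,B)→(s0,0,→)
state=s0 head=1 tape=B0[0]01101   (s0,0)→(s1,1,←)
state=s1 head=0 tape=B[0]101101   (s1,0)→(s0,B,→)
state=s0 head=1 tape=BB[1]01101
The non-blank tape span at halt is 101101.

101101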